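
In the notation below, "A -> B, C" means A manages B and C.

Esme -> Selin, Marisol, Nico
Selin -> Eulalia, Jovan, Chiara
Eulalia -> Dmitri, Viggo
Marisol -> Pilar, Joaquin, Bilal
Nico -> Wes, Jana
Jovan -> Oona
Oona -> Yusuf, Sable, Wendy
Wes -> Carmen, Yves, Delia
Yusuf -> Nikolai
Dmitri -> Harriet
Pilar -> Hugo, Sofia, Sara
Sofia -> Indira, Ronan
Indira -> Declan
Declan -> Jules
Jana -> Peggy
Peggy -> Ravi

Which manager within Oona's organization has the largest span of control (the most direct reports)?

Direct-report counts within Oona's organization: Oona has 3; Yusuf has 1. The largest is 3, held by Oona.

Oona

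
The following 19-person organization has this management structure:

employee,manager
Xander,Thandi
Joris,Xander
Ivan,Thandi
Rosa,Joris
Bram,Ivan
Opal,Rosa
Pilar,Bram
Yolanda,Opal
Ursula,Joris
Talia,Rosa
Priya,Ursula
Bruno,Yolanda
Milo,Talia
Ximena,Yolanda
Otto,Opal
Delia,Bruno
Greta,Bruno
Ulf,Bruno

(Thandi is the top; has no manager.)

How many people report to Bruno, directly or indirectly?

Bruno directly manages Delia, Greta, Ulf. Delia has no reports. Greta has no reports. Ulf has no reports. So Bruno's organization is 3 direct reports plus everyone under them: 1 + 1 + 1 = 3.

3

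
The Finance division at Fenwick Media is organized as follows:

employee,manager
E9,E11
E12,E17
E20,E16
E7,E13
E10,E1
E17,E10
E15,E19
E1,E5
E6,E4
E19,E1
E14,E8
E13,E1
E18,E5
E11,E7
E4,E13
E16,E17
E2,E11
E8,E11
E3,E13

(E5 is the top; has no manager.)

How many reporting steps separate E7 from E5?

Chain from E7 up to E5: E7 → E13 → E1 → E5. That is 3 steps up, so E7 is 3 levels below E5.

3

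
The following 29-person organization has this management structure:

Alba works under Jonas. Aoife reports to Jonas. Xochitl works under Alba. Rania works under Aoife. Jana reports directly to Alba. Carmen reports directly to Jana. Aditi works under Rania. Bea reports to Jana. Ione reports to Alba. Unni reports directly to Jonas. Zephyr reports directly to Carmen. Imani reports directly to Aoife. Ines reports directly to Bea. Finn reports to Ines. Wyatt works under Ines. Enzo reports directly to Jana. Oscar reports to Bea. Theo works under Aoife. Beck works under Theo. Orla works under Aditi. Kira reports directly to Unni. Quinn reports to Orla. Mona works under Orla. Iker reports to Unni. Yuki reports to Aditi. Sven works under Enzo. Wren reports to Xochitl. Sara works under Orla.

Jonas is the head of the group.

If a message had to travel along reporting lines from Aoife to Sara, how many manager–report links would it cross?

Sara is in Aoife's organization: the chain from Sara up to Aoife is Sara → Orla → Aditi → Rania → Aoife, which is 4 links.

4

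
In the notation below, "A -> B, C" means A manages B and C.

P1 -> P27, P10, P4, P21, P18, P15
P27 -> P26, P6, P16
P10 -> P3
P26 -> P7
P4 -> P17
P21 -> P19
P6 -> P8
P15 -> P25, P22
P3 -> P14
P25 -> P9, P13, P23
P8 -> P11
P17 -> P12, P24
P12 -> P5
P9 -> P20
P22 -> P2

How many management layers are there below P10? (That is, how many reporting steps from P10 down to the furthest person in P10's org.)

The longest chain under P10 runs P10 → P3 → P14, which is 2 levels below P10.

2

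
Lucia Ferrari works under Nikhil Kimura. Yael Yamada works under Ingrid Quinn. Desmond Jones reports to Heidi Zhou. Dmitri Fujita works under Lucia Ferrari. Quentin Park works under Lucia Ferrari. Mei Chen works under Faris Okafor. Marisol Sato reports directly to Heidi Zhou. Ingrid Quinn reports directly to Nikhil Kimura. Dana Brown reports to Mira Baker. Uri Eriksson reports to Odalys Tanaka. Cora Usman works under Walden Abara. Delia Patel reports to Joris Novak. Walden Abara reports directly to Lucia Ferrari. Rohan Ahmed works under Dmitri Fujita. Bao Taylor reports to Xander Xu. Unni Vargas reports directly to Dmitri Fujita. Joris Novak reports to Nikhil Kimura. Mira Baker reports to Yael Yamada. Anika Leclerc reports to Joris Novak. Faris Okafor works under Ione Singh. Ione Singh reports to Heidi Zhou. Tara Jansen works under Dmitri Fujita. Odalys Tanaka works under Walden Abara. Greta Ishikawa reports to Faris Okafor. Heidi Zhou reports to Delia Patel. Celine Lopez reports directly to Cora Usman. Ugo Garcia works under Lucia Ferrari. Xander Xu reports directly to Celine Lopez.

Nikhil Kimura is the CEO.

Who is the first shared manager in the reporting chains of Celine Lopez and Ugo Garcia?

Lucia Ferrari

Celine Lopez's chain of managers is Cora Usman, Walden Abara, Lucia Ferrari, Nikhil Kimura. Ugo Garcia's chain of managers is Lucia Ferrari, Nikhil Kimura. The first manager that appears in both chains is Lucia Ferrari.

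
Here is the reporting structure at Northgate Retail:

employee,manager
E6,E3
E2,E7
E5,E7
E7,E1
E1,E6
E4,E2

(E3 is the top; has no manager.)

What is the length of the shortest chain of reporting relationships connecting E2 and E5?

E2 is 1 level below E7, and E5 is 1 level below E7 (their lowest common manager). The shortest path runs up from E2 to E7 and back down to E5: 1 + 1 = 2 links.

2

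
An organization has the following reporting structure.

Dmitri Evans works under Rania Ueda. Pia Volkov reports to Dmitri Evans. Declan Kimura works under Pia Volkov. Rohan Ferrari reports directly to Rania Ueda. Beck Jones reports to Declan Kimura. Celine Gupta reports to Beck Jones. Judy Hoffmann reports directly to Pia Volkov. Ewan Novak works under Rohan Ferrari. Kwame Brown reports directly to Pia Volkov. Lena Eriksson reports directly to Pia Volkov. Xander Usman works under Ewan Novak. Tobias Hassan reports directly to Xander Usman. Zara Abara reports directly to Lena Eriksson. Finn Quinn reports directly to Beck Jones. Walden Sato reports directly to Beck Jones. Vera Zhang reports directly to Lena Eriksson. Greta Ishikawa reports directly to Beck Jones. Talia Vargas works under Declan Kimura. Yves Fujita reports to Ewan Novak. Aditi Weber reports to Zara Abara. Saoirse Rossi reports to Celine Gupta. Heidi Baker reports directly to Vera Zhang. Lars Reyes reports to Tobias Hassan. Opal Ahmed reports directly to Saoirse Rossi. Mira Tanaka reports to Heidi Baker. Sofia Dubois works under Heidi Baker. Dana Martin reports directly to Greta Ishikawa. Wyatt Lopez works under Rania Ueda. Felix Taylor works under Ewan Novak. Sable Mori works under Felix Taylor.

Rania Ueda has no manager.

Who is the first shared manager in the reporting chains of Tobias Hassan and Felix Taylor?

Tobias Hassan's chain of managers is Xander Usman, Ewan Novak, Rohan Ferrari, Rania Ueda. Felix Taylor's chain of managers is Ewan Novak, Rohan Ferrari, Rania Ueda. The first manager that appears in both chains is Ewan Novak.

Ewan Novak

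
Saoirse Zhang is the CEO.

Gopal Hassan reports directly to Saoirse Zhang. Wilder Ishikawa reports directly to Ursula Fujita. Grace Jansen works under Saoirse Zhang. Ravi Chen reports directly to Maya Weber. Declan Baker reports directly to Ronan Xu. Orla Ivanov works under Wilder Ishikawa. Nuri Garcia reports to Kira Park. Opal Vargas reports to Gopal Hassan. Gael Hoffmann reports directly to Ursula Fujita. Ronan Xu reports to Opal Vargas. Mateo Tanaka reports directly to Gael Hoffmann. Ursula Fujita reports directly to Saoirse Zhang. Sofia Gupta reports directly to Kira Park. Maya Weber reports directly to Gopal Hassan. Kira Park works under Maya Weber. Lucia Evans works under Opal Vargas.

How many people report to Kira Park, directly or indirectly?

2

Kira Park directly manages Sofia Gupta, Nuri Garcia. Sofia Gupta has no reports. Nuri Garcia has no reports. So Kira Park's organization is 2 direct reports plus everyone under them: 1 + 1 = 2.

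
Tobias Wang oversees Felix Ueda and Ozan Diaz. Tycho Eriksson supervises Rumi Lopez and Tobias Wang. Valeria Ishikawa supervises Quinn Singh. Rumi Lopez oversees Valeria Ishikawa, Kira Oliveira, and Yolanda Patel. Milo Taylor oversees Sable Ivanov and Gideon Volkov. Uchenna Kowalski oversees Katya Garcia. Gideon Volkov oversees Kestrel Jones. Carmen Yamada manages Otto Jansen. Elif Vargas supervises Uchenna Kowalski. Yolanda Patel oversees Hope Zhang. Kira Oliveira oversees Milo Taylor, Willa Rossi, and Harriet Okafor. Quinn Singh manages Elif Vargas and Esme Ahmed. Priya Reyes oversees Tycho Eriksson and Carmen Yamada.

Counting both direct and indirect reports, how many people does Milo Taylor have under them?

Milo Taylor directly manages Gideon Volkov, Sable Ivanov. Under Gideon Volkov: Kestrel Jones (1). Sable Ivanov has no reports. So Milo Taylor's organization is 2 direct reports plus everyone under them: 2 + 1 = 3.

3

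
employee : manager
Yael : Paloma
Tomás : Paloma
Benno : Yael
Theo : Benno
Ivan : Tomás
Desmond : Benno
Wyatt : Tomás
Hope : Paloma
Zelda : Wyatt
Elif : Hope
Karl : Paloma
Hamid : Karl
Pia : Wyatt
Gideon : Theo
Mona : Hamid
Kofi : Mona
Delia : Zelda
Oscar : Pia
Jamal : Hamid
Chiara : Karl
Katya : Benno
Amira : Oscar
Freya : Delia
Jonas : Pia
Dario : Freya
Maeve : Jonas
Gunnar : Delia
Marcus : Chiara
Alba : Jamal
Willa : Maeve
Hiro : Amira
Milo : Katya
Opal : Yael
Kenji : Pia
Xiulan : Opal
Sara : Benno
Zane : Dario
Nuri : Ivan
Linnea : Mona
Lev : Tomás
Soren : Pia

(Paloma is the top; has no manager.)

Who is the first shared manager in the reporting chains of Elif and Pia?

Paloma

Elif's chain of managers is Hope, Paloma. Pia's chain of managers is Wyatt, Tomás, Paloma. The first manager that appears in both chains is Paloma.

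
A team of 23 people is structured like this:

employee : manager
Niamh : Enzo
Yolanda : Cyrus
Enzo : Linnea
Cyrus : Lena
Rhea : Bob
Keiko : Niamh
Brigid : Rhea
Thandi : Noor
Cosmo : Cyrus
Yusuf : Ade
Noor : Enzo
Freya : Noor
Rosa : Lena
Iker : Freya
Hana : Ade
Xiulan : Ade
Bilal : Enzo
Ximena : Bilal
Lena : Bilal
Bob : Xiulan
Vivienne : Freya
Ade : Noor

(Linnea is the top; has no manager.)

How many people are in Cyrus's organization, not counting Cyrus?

2

Cyrus directly manages Cosmo, Yolanda. Cosmo has no reports. Yolanda has no reports. So Cyrus's organization is 2 direct reports plus everyone under them: 1 + 1 = 2.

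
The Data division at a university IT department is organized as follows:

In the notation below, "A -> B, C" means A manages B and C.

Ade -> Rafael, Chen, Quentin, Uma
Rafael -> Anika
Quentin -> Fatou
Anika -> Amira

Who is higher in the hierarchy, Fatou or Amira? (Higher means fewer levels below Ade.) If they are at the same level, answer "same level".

Fatou

Fatou is 2 levels below Ade; Amira is 3. Fatou is higher.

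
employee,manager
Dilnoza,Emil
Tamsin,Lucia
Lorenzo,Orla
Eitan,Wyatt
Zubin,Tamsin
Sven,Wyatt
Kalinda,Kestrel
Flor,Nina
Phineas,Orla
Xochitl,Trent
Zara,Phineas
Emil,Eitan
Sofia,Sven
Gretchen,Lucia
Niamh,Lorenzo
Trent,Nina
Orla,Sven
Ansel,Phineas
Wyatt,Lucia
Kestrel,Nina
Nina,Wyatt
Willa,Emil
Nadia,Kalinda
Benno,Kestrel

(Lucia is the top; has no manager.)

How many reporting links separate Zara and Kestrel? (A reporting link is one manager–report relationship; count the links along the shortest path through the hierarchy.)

Zara is 4 levels below Wyatt, and Kestrel is 2 levels below Wyatt (their lowest common manager). The shortest path runs up from Zara to Wyatt and back down to Kestrel: 4 + 2 = 6 links.

6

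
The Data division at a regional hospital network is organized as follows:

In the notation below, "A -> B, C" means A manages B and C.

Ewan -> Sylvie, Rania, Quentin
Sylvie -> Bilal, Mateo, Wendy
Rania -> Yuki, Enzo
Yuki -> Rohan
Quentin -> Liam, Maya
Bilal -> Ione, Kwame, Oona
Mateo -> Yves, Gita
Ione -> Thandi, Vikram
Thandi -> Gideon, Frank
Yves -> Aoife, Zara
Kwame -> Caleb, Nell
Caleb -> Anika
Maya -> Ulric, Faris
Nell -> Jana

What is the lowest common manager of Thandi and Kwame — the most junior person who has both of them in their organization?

Thandi's chain of managers is Ione, Bilal, Sylvie, Ewan. Kwame's chain of managers is Bilal, Sylvie, Ewan. The first manager that appears in both chains is Bilal.

Bilal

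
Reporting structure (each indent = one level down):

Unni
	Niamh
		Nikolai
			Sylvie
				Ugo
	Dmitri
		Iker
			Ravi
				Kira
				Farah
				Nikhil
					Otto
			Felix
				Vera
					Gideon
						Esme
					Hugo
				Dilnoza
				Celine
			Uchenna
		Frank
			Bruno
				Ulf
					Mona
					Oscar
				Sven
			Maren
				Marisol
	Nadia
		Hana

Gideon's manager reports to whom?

Felix

Gideon reports to Vera, and Vera reports to Felix. So Gideon's skip-level manager is Felix.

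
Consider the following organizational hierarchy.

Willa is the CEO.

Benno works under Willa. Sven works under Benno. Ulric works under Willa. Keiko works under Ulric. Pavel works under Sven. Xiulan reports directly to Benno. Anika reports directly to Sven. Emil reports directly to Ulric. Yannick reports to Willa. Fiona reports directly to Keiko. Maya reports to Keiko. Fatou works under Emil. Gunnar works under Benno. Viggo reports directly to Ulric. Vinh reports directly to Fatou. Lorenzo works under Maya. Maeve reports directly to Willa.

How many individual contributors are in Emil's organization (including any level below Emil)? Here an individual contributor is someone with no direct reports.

1

The only person in Emil's organization with no one reporting to them is Vinh. That is 1.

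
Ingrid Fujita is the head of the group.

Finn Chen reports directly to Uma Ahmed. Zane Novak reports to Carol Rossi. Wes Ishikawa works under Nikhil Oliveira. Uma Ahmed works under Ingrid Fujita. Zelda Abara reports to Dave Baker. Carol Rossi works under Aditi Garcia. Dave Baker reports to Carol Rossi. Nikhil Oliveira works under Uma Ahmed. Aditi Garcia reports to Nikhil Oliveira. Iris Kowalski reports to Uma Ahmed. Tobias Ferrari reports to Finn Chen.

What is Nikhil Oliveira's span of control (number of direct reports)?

2

Nikhil Oliveira directly manages Aditi Garcia, Wes Ishikawa. That is 2 direct reports.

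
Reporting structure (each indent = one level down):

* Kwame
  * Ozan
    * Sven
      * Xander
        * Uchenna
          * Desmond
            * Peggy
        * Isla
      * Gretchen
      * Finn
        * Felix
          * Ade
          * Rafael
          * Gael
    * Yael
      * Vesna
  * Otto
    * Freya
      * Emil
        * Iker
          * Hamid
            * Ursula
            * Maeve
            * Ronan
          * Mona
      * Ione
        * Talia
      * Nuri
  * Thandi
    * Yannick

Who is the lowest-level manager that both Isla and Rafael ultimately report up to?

Sven

Isla's chain of managers is Xander, Sven, Ozan, Kwame. Rafael's chain of managers is Felix, Finn, Sven, Ozan, Kwame. The first manager that appears in both chains is Sven.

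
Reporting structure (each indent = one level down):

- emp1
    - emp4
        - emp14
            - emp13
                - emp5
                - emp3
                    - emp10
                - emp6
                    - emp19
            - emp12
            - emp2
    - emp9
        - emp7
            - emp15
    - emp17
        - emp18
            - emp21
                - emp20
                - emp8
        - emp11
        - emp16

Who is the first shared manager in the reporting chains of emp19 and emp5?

emp13

emp19's chain of managers is emp6, emp13, emp14, emp4, emp1. emp5's chain of managers is emp13, emp14, emp4, emp1. The first manager that appears in both chains is emp13.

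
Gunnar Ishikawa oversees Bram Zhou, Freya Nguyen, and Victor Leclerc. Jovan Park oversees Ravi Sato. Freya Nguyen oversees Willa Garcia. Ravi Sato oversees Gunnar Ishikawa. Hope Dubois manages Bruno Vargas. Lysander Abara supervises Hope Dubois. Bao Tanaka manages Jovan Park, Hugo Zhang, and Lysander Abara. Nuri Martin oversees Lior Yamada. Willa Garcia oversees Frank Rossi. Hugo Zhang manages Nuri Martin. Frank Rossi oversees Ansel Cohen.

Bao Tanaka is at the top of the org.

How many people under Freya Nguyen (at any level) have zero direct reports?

The only person in Freya Nguyen's organization with no one reporting to them is Ansel Cohen. That is 1.

1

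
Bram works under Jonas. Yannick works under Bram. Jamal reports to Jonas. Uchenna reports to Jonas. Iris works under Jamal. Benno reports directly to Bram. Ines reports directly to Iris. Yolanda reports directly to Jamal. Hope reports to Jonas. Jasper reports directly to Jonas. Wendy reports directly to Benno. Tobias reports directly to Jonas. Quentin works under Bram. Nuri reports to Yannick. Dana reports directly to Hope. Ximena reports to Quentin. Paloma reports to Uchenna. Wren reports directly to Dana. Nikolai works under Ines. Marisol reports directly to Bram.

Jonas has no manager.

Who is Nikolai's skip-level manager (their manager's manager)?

Nikolai reports to Ines, and Ines reports to Iris. So Nikolai's skip-level manager is Iris.

Iris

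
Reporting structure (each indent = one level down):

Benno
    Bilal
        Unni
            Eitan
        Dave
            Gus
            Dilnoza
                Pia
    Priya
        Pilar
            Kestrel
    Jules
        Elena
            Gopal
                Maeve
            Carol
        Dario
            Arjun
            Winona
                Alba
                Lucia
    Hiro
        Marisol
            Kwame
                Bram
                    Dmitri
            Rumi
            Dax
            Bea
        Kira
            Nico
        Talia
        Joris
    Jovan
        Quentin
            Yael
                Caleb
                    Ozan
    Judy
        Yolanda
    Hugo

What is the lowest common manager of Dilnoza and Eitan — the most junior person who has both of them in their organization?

Dilnoza's chain of managers is Dave, Bilal, Benno. Eitan's chain of managers is Unni, Bilal, Benno. The first manager that appears in both chains is Bilal.

Bilal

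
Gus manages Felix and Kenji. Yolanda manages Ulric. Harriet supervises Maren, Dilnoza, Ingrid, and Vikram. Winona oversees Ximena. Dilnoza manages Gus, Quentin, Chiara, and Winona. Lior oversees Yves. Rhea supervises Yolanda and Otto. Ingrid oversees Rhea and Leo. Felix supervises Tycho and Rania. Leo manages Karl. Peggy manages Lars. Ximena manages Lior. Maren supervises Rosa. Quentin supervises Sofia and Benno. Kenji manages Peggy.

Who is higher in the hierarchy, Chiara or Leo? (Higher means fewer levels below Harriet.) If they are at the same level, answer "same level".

Both Chiara and Leo are 2 levels below Harriet.

same level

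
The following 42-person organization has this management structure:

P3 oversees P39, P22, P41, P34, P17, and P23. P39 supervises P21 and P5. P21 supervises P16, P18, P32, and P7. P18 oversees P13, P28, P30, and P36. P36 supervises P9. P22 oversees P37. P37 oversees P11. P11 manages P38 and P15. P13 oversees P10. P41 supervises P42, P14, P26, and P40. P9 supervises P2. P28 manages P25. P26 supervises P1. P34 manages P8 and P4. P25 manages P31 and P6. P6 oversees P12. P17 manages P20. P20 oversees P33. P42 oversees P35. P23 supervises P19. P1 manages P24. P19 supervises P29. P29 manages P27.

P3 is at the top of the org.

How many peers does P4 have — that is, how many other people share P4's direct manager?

1

P4 reports to P34. P34's other direct reports are P8 — 1 peer.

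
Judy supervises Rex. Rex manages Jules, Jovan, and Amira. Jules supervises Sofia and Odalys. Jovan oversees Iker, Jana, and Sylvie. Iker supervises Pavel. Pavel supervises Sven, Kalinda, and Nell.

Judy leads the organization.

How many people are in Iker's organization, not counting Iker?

Iker directly manages Pavel. Under Pavel: Nell, Kalinda, Sven (3). That's 4 in total.

4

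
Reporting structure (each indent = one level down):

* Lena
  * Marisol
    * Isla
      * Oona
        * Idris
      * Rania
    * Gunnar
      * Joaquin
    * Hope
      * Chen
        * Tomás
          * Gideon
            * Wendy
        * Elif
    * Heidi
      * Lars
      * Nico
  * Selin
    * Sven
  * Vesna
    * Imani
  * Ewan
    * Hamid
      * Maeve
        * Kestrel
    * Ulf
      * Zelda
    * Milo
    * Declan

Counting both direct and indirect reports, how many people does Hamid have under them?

Hamid directly manages Maeve. Under Maeve: Kestrel (1). That's 2 in total.

2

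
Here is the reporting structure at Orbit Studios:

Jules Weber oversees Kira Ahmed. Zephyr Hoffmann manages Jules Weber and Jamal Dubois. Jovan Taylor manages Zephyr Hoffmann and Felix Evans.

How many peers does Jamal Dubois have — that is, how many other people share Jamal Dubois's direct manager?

1

Jamal Dubois reports to Zephyr Hoffmann. Zephyr Hoffmann's other direct reports are Jules Weber — 1 peer.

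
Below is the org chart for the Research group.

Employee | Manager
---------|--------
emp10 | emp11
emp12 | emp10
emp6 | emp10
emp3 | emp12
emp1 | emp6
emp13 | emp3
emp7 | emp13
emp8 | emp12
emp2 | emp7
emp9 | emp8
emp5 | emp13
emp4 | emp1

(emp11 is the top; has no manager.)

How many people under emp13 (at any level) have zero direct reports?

2

The people in emp13's organization with no one reporting to them are emp5, emp2. That is 2.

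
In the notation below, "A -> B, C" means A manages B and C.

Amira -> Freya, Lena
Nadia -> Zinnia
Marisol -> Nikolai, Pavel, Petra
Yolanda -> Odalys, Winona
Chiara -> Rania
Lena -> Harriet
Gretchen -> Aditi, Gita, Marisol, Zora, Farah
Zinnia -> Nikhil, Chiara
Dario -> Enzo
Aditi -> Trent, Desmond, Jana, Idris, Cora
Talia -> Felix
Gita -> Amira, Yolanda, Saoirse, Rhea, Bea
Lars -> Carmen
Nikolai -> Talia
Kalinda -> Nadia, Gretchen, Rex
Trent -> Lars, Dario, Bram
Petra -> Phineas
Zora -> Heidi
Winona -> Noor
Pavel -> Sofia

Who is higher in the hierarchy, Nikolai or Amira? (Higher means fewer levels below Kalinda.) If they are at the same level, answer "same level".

Both Nikolai and Amira are 3 levels below Kalinda.

same level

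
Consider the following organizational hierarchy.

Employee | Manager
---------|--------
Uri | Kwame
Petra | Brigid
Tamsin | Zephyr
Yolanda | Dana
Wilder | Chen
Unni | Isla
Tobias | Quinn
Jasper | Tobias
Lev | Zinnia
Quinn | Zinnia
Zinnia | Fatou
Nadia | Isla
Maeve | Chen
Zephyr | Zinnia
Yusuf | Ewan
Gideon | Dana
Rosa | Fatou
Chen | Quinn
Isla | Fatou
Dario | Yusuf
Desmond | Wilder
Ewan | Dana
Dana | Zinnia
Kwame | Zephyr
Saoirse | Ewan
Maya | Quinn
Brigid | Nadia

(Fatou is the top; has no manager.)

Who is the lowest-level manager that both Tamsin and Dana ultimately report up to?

Zinnia

Tamsin's chain of managers is Zephyr, Zinnia, Fatou. Dana's chain of managers is Zinnia, Fatou. The first manager that appears in both chains is Zinnia.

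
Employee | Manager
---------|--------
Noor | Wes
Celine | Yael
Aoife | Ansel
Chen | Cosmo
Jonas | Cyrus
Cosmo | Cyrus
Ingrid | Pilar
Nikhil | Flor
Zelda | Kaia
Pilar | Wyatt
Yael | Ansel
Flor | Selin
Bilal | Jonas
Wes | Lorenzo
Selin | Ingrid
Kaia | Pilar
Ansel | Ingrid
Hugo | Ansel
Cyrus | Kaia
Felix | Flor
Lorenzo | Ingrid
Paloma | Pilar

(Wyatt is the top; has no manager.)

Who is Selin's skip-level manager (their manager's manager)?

Pilar

Selin reports to Ingrid, and Ingrid reports to Pilar. So Selin's skip-level manager is Pilar.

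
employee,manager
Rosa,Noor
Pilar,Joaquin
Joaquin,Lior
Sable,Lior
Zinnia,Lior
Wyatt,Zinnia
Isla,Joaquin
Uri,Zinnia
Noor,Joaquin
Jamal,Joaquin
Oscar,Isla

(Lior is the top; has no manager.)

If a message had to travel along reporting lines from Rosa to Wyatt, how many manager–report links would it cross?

5

Rosa is 3 levels below Lior, and Wyatt is 2 levels below Lior (their lowest common manager). The shortest path runs up from Rosa to Lior and back down to Wyatt: 3 + 2 = 5 links.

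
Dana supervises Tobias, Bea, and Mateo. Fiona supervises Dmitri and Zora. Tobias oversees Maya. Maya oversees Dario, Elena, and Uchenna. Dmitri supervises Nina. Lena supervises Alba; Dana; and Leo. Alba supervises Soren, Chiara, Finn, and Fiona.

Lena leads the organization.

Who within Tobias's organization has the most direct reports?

Direct-report counts within Tobias's organization: Tobias has 1; Maya has 3. The largest is 3, held by Maya.

Maya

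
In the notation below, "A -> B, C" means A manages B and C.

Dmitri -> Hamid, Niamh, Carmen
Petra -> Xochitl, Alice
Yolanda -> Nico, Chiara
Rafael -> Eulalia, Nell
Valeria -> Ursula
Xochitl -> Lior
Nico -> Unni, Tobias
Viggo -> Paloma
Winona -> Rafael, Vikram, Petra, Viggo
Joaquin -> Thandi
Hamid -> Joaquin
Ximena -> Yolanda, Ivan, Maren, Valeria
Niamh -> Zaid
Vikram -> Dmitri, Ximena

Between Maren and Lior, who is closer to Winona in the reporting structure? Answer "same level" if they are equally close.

same level

Both Maren and Lior are 3 levels below Winona.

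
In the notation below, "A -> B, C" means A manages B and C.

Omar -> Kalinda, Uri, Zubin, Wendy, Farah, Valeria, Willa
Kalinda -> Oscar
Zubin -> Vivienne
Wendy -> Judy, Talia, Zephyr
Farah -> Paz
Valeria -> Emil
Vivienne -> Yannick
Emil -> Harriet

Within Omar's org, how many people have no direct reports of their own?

9

The people in Omar's organization with no one reporting to them are Willa, Harriet, Paz, Zephyr, Talia, Judy, Yannick, Uri, Oscar. That is 9.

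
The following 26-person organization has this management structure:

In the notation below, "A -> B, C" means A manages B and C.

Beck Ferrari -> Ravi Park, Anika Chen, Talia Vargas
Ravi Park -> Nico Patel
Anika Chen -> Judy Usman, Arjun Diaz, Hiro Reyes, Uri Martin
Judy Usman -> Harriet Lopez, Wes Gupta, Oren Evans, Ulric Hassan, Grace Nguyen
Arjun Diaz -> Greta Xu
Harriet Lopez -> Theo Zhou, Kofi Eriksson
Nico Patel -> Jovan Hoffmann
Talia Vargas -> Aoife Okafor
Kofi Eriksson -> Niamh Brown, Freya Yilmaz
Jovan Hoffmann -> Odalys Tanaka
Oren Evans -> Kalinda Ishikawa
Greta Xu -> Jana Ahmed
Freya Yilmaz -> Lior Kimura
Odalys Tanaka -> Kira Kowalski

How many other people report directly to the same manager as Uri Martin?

Uri Martin reports to Anika Chen. Anika Chen's other direct reports are Judy Usman, Arjun Diaz, Hiro Reyes — 3 peers.

3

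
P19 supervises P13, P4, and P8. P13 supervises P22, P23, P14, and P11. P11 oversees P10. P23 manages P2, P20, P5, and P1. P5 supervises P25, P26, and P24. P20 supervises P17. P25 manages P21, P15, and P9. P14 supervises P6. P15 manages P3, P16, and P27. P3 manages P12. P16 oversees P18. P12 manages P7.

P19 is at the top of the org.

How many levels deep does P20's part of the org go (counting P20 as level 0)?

1

The longest chain under P20 runs P20 → P17, which is 1 level below P20.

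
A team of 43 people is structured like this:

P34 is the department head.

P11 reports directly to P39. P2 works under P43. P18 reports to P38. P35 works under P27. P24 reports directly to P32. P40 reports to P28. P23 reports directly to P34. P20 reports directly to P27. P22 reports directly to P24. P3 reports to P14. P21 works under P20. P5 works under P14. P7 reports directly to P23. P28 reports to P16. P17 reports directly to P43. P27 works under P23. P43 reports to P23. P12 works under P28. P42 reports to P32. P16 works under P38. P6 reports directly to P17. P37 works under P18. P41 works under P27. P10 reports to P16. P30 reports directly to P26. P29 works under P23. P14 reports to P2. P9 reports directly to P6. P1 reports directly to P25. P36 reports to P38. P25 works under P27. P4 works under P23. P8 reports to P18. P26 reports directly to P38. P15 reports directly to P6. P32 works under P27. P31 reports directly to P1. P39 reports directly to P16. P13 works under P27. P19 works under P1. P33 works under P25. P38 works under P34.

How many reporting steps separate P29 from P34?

2

Chain from P29 up to P34: P29 → P23 → P34. That is 2 steps up, so P29 is 2 levels below P34.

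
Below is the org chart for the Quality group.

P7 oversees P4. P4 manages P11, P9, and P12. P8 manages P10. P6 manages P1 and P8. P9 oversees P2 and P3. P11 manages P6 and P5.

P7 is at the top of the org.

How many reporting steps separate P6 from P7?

Chain from P6 up to P7: P6 → P11 → P4 → P7. That is 3 steps up, so P6 is 3 levels below P7.

3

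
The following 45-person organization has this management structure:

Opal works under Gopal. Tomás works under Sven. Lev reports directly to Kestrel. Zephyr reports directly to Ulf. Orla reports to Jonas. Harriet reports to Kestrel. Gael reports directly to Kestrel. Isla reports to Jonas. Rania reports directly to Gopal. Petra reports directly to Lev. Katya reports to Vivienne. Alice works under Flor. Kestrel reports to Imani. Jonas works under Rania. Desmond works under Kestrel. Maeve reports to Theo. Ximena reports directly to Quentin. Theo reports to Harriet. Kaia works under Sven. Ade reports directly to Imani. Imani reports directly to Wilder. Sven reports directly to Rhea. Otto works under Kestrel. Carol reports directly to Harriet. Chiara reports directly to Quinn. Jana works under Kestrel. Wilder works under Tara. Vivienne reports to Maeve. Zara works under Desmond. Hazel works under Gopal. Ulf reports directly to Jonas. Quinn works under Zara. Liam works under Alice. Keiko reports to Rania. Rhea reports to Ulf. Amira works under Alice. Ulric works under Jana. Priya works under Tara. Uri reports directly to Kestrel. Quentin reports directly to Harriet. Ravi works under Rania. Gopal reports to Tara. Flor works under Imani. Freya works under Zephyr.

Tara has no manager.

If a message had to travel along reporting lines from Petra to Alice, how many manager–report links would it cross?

5

Petra is 3 levels below Imani, and Alice is 2 levels below Imani (their lowest common manager). The shortest path runs up from Petra to Imani and back down to Alice: 3 + 2 = 5 links.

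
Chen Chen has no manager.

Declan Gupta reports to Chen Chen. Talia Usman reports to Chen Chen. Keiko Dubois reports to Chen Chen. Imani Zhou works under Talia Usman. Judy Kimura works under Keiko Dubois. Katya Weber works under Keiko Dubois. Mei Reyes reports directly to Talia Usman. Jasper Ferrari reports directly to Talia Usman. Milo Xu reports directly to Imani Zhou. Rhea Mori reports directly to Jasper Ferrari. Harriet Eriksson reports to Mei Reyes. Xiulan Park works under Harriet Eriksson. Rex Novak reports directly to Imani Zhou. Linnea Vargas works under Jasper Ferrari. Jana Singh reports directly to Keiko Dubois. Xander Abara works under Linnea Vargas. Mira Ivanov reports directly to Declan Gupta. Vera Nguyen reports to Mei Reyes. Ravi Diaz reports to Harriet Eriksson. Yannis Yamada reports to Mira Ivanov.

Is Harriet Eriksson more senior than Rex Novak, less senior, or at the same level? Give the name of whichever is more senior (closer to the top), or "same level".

same level

Both Harriet Eriksson and Rex Novak are 3 levels below Chen Chen.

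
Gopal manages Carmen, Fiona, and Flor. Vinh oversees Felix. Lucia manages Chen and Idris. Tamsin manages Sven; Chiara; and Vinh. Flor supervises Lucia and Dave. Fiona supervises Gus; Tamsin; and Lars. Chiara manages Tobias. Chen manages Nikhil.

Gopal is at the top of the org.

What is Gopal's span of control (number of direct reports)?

Gopal directly manages Carmen, Fiona, Flor. That is 3 direct reports.

3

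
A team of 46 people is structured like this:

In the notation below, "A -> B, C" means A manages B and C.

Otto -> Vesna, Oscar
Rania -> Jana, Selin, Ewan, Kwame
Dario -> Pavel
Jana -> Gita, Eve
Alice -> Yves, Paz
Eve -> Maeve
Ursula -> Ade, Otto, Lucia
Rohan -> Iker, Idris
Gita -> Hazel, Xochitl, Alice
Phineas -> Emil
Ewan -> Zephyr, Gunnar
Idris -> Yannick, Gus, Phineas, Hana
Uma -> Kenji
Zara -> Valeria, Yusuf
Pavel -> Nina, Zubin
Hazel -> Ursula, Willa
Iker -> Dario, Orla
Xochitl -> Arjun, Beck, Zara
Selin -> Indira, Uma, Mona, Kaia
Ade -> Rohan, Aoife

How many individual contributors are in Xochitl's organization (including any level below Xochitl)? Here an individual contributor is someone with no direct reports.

The people in Xochitl's organization with no one reporting to them are Yusuf, Valeria, Beck, Arjun. That is 4.

4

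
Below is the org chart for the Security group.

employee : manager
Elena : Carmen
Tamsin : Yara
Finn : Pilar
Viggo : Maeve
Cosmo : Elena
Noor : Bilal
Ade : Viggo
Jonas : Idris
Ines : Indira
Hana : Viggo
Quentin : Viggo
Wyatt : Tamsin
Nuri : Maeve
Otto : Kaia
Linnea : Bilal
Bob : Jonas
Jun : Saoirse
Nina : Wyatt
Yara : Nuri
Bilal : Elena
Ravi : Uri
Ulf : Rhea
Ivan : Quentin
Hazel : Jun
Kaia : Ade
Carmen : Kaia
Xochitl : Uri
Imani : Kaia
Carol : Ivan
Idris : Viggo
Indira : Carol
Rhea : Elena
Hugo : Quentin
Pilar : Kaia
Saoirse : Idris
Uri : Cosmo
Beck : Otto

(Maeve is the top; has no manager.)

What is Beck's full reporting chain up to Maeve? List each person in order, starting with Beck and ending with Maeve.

Beck reports to Otto. Otto reports to Kaia. Kaia reports to Ade. Ade reports to Viggo. Viggo reports to Maeve. Maeve is at the top.

Beck -> Otto -> Kaia -> Ade -> Viggo -> Maeve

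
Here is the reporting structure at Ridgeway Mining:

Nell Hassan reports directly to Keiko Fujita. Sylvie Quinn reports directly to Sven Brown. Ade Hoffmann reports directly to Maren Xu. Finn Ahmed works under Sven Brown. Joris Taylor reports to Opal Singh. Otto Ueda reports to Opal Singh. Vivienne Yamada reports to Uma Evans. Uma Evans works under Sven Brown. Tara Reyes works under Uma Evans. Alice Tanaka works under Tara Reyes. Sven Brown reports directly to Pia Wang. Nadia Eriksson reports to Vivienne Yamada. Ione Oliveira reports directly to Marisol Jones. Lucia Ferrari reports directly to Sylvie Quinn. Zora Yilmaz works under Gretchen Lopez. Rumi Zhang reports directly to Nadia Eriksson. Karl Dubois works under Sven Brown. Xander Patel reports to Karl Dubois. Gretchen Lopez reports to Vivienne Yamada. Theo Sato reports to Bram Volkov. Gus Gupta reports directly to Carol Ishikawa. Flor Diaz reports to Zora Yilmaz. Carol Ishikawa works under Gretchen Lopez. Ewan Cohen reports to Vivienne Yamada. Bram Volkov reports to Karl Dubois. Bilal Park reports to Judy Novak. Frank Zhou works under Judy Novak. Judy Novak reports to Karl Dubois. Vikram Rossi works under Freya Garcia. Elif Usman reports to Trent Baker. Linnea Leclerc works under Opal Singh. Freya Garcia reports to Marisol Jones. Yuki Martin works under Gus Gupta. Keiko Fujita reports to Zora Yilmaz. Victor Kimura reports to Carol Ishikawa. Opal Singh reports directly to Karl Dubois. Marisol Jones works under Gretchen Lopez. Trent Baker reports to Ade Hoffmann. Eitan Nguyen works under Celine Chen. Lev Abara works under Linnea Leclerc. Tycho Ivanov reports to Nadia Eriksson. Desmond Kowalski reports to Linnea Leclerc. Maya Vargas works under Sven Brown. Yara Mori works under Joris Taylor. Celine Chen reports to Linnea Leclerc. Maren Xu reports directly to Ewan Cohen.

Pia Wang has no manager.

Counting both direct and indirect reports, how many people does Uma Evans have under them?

Uma Evans directly manages Vivienne Yamada, Tara Reyes. Under Vivienne Yamada: Nadia Eriksson, Tycho Ivanov, Rumi Zhang, Gretchen Lopez, Marisol Jones, Ione Oliveira, Freya Garcia, Vikram Rossi, Zora Yilmaz, Flor Diaz, Keiko Fujita, Nell Hassan, Carol Ishikawa, Victor Kimura, Gus Gupta, Yuki Martin, Ewan Cohen, Maren Xu, Ade Hoffmann, Trent Baker, Elif Usman (21). Under Tara Reyes: Alice Tanaka (1). So Uma Evans's organization is 2 direct reports plus everyone under them: 22 + 2 = 24.

24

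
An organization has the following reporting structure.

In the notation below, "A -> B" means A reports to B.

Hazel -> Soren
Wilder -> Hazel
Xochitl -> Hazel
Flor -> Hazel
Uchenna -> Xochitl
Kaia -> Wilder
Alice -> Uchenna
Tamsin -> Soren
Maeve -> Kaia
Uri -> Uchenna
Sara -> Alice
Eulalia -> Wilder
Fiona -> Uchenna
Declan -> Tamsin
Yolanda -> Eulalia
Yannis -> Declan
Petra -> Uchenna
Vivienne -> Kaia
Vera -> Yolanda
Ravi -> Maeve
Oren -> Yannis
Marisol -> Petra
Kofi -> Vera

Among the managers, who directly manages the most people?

Direct-report counts: Soren has 2; Tamsin has 1; Declan has 1; Yannis has 1; Hazel has 3; Xochitl has 1; Uchenna has 4; Petra has 1; Alice has 1; Wilder has 2; Eulalia has 1; Yolanda has 1; Vera has 1; Kaia has 2; Maeve has 1. The largest is 4, held by Uchenna.

Uchenna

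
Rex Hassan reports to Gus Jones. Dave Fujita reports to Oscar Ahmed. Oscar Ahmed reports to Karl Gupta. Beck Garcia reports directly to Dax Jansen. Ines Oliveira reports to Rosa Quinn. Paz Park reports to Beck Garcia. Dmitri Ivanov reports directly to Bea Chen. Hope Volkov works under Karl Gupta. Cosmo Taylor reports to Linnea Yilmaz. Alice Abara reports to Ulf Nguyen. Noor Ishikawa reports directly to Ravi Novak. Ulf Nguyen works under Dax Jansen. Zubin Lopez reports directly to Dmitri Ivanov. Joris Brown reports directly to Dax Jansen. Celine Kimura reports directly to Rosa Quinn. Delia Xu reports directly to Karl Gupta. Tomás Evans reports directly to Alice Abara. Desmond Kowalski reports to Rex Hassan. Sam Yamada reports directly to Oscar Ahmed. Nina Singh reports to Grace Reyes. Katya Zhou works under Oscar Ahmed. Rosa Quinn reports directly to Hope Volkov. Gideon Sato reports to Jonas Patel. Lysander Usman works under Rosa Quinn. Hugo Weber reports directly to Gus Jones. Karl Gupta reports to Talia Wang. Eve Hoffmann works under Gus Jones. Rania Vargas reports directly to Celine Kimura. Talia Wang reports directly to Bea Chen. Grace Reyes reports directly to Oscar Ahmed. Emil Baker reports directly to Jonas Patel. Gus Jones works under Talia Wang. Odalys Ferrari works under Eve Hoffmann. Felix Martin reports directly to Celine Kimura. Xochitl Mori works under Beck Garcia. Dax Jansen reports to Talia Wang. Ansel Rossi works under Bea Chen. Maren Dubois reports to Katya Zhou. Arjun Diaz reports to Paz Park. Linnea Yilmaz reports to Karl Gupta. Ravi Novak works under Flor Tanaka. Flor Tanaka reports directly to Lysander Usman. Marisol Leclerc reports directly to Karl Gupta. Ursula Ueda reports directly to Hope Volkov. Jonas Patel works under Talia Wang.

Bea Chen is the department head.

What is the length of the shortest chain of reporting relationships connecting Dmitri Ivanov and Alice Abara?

Dmitri Ivanov is 1 level below Bea Chen, and Alice Abara is 4 levels below Bea Chen (their lowest common manager). The shortest path runs up from Dmitri Ivanov to Bea Chen and back down to Alice Abara: 1 + 4 = 5 links.

5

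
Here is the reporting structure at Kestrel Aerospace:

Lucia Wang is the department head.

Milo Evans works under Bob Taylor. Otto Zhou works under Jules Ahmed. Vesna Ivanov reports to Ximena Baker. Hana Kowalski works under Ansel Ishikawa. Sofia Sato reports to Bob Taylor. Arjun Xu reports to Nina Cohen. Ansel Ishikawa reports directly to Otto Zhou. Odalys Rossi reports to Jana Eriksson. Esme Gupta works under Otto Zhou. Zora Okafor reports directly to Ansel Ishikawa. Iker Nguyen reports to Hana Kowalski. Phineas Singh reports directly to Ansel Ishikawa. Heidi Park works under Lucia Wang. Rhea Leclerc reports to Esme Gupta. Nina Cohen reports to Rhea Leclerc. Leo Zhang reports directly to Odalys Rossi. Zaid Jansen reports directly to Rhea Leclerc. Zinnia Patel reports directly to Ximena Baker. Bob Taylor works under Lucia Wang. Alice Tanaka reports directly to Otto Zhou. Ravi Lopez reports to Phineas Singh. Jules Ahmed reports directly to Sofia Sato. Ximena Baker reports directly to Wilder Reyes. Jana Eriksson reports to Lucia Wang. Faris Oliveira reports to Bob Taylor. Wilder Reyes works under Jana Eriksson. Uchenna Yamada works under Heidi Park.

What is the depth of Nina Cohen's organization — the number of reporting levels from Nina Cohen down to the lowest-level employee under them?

1

The longest chain under Nina Cohen runs Nina Cohen → Arjun Xu, which is 1 level below Nina Cohen.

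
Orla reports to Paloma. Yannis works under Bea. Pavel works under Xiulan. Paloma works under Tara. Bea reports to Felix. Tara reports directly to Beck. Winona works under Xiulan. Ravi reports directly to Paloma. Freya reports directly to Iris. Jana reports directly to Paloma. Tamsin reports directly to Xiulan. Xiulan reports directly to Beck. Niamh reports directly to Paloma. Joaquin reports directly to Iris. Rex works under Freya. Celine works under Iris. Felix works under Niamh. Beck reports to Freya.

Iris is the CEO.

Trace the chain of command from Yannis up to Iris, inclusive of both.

Yannis reports to Bea. Bea reports to Felix. Felix reports to Niamh. Niamh reports to Paloma. Paloma reports to Tara. Tara reports to Beck. Beck reports to Freya. Freya reports to Iris. Iris is at the top.

Yannis -> Bea -> Felix -> Niamh -> Paloma -> Tara -> Beck -> Freya -> Iris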